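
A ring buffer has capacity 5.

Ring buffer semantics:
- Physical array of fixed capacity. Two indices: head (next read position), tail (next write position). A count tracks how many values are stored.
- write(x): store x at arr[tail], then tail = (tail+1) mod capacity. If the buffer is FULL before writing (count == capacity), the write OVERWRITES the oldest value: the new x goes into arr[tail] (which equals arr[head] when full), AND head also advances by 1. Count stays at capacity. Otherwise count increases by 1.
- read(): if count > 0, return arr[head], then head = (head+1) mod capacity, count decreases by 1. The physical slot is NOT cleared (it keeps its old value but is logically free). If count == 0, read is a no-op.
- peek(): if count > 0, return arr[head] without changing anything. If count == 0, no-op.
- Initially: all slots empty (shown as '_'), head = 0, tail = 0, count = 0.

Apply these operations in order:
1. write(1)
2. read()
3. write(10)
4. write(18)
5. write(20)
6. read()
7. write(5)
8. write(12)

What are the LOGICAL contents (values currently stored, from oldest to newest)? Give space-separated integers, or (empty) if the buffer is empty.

After op 1 (write(1)): arr=[1 _ _ _ _] head=0 tail=1 count=1
After op 2 (read()): arr=[1 _ _ _ _] head=1 tail=1 count=0
After op 3 (write(10)): arr=[1 10 _ _ _] head=1 tail=2 count=1
After op 4 (write(18)): arr=[1 10 18 _ _] head=1 tail=3 count=2
After op 5 (write(20)): arr=[1 10 18 20 _] head=1 tail=4 count=3
After op 6 (read()): arr=[1 10 18 20 _] head=2 tail=4 count=2
After op 7 (write(5)): arr=[1 10 18 20 5] head=2 tail=0 count=3
After op 8 (write(12)): arr=[12 10 18 20 5] head=2 tail=1 count=4

Answer: 18 20 5 12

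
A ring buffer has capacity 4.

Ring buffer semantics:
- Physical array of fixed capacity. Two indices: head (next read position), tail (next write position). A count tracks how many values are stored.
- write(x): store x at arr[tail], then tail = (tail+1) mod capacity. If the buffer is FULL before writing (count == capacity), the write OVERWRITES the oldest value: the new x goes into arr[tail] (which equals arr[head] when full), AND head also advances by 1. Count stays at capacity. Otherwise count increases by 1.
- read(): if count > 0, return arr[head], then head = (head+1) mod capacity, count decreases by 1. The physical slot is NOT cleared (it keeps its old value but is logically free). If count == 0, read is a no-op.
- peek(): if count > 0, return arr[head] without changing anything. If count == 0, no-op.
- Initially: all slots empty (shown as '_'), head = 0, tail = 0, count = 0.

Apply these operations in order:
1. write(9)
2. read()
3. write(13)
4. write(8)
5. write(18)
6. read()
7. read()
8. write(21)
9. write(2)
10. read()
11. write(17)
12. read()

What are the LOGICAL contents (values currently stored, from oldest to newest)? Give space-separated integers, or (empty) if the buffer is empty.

Answer: 2 17

Derivation:
After op 1 (write(9)): arr=[9 _ _ _] head=0 tail=1 count=1
After op 2 (read()): arr=[9 _ _ _] head=1 tail=1 count=0
After op 3 (write(13)): arr=[9 13 _ _] head=1 tail=2 count=1
After op 4 (write(8)): arr=[9 13 8 _] head=1 tail=3 count=2
After op 5 (write(18)): arr=[9 13 8 18] head=1 tail=0 count=3
After op 6 (read()): arr=[9 13 8 18] head=2 tail=0 count=2
After op 7 (read()): arr=[9 13 8 18] head=3 tail=0 count=1
After op 8 (write(21)): arr=[21 13 8 18] head=3 tail=1 count=2
After op 9 (write(2)): arr=[21 2 8 18] head=3 tail=2 count=3
After op 10 (read()): arr=[21 2 8 18] head=0 tail=2 count=2
After op 11 (write(17)): arr=[21 2 17 18] head=0 tail=3 count=3
After op 12 (read()): arr=[21 2 17 18] head=1 tail=3 count=2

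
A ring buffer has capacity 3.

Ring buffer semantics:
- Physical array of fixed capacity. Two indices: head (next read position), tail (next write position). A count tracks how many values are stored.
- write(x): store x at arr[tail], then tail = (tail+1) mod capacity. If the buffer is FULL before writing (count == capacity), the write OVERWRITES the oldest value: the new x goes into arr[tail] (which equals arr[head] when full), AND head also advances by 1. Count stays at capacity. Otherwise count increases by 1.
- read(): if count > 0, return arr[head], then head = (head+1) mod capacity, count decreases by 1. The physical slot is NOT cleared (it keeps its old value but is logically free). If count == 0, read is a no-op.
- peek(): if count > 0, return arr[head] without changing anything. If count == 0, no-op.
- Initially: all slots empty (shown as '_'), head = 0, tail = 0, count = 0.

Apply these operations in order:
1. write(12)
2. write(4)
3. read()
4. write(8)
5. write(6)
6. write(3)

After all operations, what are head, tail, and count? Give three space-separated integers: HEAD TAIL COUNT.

After op 1 (write(12)): arr=[12 _ _] head=0 tail=1 count=1
After op 2 (write(4)): arr=[12 4 _] head=0 tail=2 count=2
After op 3 (read()): arr=[12 4 _] head=1 tail=2 count=1
After op 4 (write(8)): arr=[12 4 8] head=1 tail=0 count=2
After op 5 (write(6)): arr=[6 4 8] head=1 tail=1 count=3
After op 6 (write(3)): arr=[6 3 8] head=2 tail=2 count=3

Answer: 2 2 3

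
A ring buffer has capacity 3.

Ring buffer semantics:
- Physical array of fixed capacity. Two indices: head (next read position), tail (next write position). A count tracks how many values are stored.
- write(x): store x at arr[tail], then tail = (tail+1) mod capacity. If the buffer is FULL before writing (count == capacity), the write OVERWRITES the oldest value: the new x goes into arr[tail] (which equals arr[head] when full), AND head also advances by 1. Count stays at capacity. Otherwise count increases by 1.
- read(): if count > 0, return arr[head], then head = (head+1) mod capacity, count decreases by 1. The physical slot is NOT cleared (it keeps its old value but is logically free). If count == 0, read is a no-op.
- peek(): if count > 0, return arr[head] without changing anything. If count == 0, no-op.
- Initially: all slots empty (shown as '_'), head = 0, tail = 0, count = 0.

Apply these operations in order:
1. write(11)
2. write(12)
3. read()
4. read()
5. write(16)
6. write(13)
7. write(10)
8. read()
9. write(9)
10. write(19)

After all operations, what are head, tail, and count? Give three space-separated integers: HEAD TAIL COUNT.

Answer: 1 1 3

Derivation:
After op 1 (write(11)): arr=[11 _ _] head=0 tail=1 count=1
After op 2 (write(12)): arr=[11 12 _] head=0 tail=2 count=2
After op 3 (read()): arr=[11 12 _] head=1 tail=2 count=1
After op 4 (read()): arr=[11 12 _] head=2 tail=2 count=0
After op 5 (write(16)): arr=[11 12 16] head=2 tail=0 count=1
After op 6 (write(13)): arr=[13 12 16] head=2 tail=1 count=2
After op 7 (write(10)): arr=[13 10 16] head=2 tail=2 count=3
After op 8 (read()): arr=[13 10 16] head=0 tail=2 count=2
After op 9 (write(9)): arr=[13 10 9] head=0 tail=0 count=3
After op 10 (write(19)): arr=[19 10 9] head=1 tail=1 count=3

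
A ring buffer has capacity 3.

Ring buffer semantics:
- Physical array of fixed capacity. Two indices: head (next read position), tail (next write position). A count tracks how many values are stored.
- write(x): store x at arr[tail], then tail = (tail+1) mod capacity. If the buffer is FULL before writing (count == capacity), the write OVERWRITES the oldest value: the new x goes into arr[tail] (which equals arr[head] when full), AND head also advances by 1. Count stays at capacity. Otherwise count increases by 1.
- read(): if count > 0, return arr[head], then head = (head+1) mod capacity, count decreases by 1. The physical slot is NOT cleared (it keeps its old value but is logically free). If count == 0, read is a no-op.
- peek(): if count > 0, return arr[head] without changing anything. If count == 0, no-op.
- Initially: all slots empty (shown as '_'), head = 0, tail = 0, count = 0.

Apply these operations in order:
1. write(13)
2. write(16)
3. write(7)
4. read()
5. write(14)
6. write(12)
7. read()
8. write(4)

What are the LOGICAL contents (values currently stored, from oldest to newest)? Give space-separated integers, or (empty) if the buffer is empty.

Answer: 14 12 4

Derivation:
After op 1 (write(13)): arr=[13 _ _] head=0 tail=1 count=1
After op 2 (write(16)): arr=[13 16 _] head=0 tail=2 count=2
After op 3 (write(7)): arr=[13 16 7] head=0 tail=0 count=3
After op 4 (read()): arr=[13 16 7] head=1 tail=0 count=2
After op 5 (write(14)): arr=[14 16 7] head=1 tail=1 count=3
After op 6 (write(12)): arr=[14 12 7] head=2 tail=2 count=3
After op 7 (read()): arr=[14 12 7] head=0 tail=2 count=2
After op 8 (write(4)): arr=[14 12 4] head=0 tail=0 count=3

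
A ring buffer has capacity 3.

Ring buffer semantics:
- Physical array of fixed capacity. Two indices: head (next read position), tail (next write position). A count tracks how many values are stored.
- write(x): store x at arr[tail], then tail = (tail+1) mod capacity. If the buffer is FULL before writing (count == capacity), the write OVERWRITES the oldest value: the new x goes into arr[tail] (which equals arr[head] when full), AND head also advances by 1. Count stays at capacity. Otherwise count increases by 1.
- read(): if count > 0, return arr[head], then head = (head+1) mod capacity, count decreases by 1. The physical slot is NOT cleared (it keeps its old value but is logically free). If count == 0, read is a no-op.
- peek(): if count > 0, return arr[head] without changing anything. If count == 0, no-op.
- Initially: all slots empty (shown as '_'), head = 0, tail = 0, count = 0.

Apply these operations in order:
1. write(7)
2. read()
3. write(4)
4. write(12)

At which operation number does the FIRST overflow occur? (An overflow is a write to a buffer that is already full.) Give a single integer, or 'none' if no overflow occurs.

After op 1 (write(7)): arr=[7 _ _] head=0 tail=1 count=1
After op 2 (read()): arr=[7 _ _] head=1 tail=1 count=0
After op 3 (write(4)): arr=[7 4 _] head=1 tail=2 count=1
After op 4 (write(12)): arr=[7 4 12] head=1 tail=0 count=2

Answer: none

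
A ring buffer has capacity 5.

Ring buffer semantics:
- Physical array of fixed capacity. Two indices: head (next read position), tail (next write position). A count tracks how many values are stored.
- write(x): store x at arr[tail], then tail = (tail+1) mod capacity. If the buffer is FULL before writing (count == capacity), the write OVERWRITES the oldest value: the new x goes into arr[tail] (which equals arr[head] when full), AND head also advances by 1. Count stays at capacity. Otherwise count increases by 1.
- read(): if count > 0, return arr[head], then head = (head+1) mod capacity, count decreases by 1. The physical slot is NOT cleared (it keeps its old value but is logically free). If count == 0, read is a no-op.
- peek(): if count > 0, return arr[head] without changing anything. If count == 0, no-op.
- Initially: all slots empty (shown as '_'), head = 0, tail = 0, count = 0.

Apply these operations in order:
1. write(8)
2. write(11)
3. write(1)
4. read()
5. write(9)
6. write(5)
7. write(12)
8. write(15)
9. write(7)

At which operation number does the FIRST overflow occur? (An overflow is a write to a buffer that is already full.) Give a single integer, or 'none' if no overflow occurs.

After op 1 (write(8)): arr=[8 _ _ _ _] head=0 tail=1 count=1
After op 2 (write(11)): arr=[8 11 _ _ _] head=0 tail=2 count=2
After op 3 (write(1)): arr=[8 11 1 _ _] head=0 tail=3 count=3
After op 4 (read()): arr=[8 11 1 _ _] head=1 tail=3 count=2
After op 5 (write(9)): arr=[8 11 1 9 _] head=1 tail=4 count=3
After op 6 (write(5)): arr=[8 11 1 9 5] head=1 tail=0 count=4
After op 7 (write(12)): arr=[12 11 1 9 5] head=1 tail=1 count=5
After op 8 (write(15)): arr=[12 15 1 9 5] head=2 tail=2 count=5
After op 9 (write(7)): arr=[12 15 7 9 5] head=3 tail=3 count=5

Answer: 8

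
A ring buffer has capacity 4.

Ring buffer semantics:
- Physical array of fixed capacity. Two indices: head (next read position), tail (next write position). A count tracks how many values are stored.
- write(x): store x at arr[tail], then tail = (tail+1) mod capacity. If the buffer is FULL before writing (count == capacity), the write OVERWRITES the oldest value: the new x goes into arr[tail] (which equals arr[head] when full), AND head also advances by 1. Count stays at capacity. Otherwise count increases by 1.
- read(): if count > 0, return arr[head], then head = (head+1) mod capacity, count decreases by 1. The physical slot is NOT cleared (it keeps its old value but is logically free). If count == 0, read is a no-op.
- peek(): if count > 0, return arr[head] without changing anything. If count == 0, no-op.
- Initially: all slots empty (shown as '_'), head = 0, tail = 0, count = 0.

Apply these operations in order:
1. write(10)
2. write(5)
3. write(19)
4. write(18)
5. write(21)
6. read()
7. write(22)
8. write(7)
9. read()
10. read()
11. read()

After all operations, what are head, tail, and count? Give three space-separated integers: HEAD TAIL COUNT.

Answer: 2 3 1

Derivation:
After op 1 (write(10)): arr=[10 _ _ _] head=0 tail=1 count=1
After op 2 (write(5)): arr=[10 5 _ _] head=0 tail=2 count=2
After op 3 (write(19)): arr=[10 5 19 _] head=0 tail=3 count=3
After op 4 (write(18)): arr=[10 5 19 18] head=0 tail=0 count=4
After op 5 (write(21)): arr=[21 5 19 18] head=1 tail=1 count=4
After op 6 (read()): arr=[21 5 19 18] head=2 tail=1 count=3
After op 7 (write(22)): arr=[21 22 19 18] head=2 tail=2 count=4
After op 8 (write(7)): arr=[21 22 7 18] head=3 tail=3 count=4
After op 9 (read()): arr=[21 22 7 18] head=0 tail=3 count=3
After op 10 (read()): arr=[21 22 7 18] head=1 tail=3 count=2
After op 11 (read()): arr=[21 22 7 18] head=2 tail=3 count=1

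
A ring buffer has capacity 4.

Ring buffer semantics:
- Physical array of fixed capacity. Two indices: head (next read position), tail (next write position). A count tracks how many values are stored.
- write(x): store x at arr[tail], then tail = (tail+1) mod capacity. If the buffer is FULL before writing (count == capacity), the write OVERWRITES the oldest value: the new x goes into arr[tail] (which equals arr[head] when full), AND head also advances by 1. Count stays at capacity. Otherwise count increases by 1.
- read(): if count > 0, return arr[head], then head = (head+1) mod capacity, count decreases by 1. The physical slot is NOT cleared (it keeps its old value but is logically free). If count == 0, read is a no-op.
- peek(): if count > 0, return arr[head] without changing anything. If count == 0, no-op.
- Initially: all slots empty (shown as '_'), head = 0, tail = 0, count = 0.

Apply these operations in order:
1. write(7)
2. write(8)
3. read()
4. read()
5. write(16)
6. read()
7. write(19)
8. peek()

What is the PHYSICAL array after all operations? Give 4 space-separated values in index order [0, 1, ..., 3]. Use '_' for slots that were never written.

After op 1 (write(7)): arr=[7 _ _ _] head=0 tail=1 count=1
After op 2 (write(8)): arr=[7 8 _ _] head=0 tail=2 count=2
After op 3 (read()): arr=[7 8 _ _] head=1 tail=2 count=1
After op 4 (read()): arr=[7 8 _ _] head=2 tail=2 count=0
After op 5 (write(16)): arr=[7 8 16 _] head=2 tail=3 count=1
After op 6 (read()): arr=[7 8 16 _] head=3 tail=3 count=0
After op 7 (write(19)): arr=[7 8 16 19] head=3 tail=0 count=1
After op 8 (peek()): arr=[7 8 16 19] head=3 tail=0 count=1

Answer: 7 8 16 19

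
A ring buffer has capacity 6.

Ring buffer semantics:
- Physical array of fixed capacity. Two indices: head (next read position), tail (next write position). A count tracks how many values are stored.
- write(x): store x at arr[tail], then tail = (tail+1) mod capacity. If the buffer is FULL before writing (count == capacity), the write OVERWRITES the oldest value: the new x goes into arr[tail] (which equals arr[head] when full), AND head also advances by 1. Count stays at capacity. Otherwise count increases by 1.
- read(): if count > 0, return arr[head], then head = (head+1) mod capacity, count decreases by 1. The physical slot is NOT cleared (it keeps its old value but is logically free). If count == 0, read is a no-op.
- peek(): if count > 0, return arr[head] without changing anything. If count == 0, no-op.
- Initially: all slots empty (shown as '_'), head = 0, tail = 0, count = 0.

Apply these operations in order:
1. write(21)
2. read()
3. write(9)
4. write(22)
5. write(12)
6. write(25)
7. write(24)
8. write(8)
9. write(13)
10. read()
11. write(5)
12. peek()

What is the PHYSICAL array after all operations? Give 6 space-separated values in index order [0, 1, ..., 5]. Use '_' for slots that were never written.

Answer: 8 13 5 12 25 24

Derivation:
After op 1 (write(21)): arr=[21 _ _ _ _ _] head=0 tail=1 count=1
After op 2 (read()): arr=[21 _ _ _ _ _] head=1 tail=1 count=0
After op 3 (write(9)): arr=[21 9 _ _ _ _] head=1 tail=2 count=1
After op 4 (write(22)): arr=[21 9 22 _ _ _] head=1 tail=3 count=2
After op 5 (write(12)): arr=[21 9 22 12 _ _] head=1 tail=4 count=3
After op 6 (write(25)): arr=[21 9 22 12 25 _] head=1 tail=5 count=4
After op 7 (write(24)): arr=[21 9 22 12 25 24] head=1 tail=0 count=5
After op 8 (write(8)): arr=[8 9 22 12 25 24] head=1 tail=1 count=6
After op 9 (write(13)): arr=[8 13 22 12 25 24] head=2 tail=2 count=6
After op 10 (read()): arr=[8 13 22 12 25 24] head=3 tail=2 count=5
After op 11 (write(5)): arr=[8 13 5 12 25 24] head=3 tail=3 count=6
After op 12 (peek()): arr=[8 13 5 12 25 24] head=3 tail=3 count=6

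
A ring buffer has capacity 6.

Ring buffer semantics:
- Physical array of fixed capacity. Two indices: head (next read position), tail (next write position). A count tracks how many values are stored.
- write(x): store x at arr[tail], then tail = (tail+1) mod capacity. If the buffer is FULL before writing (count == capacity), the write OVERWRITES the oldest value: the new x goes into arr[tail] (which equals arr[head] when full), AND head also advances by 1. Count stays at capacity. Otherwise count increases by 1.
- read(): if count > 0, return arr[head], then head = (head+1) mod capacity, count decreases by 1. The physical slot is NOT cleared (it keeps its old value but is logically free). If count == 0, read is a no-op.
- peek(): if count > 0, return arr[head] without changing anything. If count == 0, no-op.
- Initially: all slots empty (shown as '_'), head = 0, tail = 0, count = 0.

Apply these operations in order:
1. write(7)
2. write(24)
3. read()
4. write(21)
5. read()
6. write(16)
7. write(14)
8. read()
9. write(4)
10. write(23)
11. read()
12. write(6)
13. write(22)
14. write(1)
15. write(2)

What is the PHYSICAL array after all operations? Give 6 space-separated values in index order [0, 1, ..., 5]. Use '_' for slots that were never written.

Answer: 23 6 22 1 2 4

Derivation:
After op 1 (write(7)): arr=[7 _ _ _ _ _] head=0 tail=1 count=1
After op 2 (write(24)): arr=[7 24 _ _ _ _] head=0 tail=2 count=2
After op 3 (read()): arr=[7 24 _ _ _ _] head=1 tail=2 count=1
After op 4 (write(21)): arr=[7 24 21 _ _ _] head=1 tail=3 count=2
After op 5 (read()): arr=[7 24 21 _ _ _] head=2 tail=3 count=1
After op 6 (write(16)): arr=[7 24 21 16 _ _] head=2 tail=4 count=2
After op 7 (write(14)): arr=[7 24 21 16 14 _] head=2 tail=5 count=3
After op 8 (read()): arr=[7 24 21 16 14 _] head=3 tail=5 count=2
After op 9 (write(4)): arr=[7 24 21 16 14 4] head=3 tail=0 count=3
After op 10 (write(23)): arr=[23 24 21 16 14 4] head=3 tail=1 count=4
After op 11 (read()): arr=[23 24 21 16 14 4] head=4 tail=1 count=3
After op 12 (write(6)): arr=[23 6 21 16 14 4] head=4 tail=2 count=4
After op 13 (write(22)): arr=[23 6 22 16 14 4] head=4 tail=3 count=5
After op 14 (write(1)): arr=[23 6 22 1 14 4] head=4 tail=4 count=6
After op 15 (write(2)): arr=[23 6 22 1 2 4] head=5 tail=5 count=6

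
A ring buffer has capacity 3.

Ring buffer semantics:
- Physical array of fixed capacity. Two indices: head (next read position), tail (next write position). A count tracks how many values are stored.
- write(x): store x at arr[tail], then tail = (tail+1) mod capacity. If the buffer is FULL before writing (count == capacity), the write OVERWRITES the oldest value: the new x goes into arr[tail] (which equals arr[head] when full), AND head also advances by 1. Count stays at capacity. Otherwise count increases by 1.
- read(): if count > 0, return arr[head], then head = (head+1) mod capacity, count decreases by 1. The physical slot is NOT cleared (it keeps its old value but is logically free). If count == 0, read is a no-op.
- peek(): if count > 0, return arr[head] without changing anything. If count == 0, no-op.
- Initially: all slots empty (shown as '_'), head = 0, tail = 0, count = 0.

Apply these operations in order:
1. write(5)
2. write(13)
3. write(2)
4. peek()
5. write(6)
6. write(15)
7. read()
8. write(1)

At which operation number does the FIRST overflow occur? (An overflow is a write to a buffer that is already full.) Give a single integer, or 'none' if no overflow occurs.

Answer: 5

Derivation:
After op 1 (write(5)): arr=[5 _ _] head=0 tail=1 count=1
After op 2 (write(13)): arr=[5 13 _] head=0 tail=2 count=2
After op 3 (write(2)): arr=[5 13 2] head=0 tail=0 count=3
After op 4 (peek()): arr=[5 13 2] head=0 tail=0 count=3
After op 5 (write(6)): arr=[6 13 2] head=1 tail=1 count=3
After op 6 (write(15)): arr=[6 15 2] head=2 tail=2 count=3
After op 7 (read()): arr=[6 15 2] head=0 tail=2 count=2
After op 8 (write(1)): arr=[6 15 1] head=0 tail=0 count=3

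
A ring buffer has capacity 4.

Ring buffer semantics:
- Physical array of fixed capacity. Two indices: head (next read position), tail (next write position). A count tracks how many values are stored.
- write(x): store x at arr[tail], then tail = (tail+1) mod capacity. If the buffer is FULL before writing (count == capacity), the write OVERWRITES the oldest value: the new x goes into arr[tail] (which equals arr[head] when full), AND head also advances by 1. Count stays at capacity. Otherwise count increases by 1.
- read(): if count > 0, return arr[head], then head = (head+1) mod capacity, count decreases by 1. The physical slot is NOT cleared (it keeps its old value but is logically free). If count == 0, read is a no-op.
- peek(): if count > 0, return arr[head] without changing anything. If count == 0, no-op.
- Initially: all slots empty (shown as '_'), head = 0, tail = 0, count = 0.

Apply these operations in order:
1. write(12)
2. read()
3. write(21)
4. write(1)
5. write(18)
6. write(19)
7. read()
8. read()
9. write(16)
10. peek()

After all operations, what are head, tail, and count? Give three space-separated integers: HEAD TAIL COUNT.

Answer: 3 2 3

Derivation:
After op 1 (write(12)): arr=[12 _ _ _] head=0 tail=1 count=1
After op 2 (read()): arr=[12 _ _ _] head=1 tail=1 count=0
After op 3 (write(21)): arr=[12 21 _ _] head=1 tail=2 count=1
After op 4 (write(1)): arr=[12 21 1 _] head=1 tail=3 count=2
After op 5 (write(18)): arr=[12 21 1 18] head=1 tail=0 count=3
After op 6 (write(19)): arr=[19 21 1 18] head=1 tail=1 count=4
After op 7 (read()): arr=[19 21 1 18] head=2 tail=1 count=3
After op 8 (read()): arr=[19 21 1 18] head=3 tail=1 count=2
After op 9 (write(16)): arr=[19 16 1 18] head=3 tail=2 count=3
After op 10 (peek()): arr=[19 16 1 18] head=3 tail=2 count=3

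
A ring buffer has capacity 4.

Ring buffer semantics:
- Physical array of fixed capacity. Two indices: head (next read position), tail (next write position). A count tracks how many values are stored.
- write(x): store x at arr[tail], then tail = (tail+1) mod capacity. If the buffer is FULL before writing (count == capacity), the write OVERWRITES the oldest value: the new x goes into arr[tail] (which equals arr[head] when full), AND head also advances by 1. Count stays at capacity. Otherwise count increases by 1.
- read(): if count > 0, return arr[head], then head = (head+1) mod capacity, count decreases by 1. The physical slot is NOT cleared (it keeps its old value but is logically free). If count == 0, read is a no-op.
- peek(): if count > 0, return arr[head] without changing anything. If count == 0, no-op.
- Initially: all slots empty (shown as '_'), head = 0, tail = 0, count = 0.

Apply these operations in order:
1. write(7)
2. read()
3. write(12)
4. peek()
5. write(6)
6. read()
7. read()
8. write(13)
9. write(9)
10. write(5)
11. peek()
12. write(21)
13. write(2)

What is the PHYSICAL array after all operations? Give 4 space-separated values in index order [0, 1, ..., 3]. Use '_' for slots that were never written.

Answer: 9 5 21 2

Derivation:
After op 1 (write(7)): arr=[7 _ _ _] head=0 tail=1 count=1
After op 2 (read()): arr=[7 _ _ _] head=1 tail=1 count=0
After op 3 (write(12)): arr=[7 12 _ _] head=1 tail=2 count=1
After op 4 (peek()): arr=[7 12 _ _] head=1 tail=2 count=1
After op 5 (write(6)): arr=[7 12 6 _] head=1 tail=3 count=2
After op 6 (read()): arr=[7 12 6 _] head=2 tail=3 count=1
After op 7 (read()): arr=[7 12 6 _] head=3 tail=3 count=0
After op 8 (write(13)): arr=[7 12 6 13] head=3 tail=0 count=1
After op 9 (write(9)): arr=[9 12 6 13] head=3 tail=1 count=2
After op 10 (write(5)): arr=[9 5 6 13] head=3 tail=2 count=3
After op 11 (peek()): arr=[9 5 6 13] head=3 tail=2 count=3
After op 12 (write(21)): arr=[9 5 21 13] head=3 tail=3 count=4
After op 13 (write(2)): arr=[9 5 21 2] head=0 tail=0 count=4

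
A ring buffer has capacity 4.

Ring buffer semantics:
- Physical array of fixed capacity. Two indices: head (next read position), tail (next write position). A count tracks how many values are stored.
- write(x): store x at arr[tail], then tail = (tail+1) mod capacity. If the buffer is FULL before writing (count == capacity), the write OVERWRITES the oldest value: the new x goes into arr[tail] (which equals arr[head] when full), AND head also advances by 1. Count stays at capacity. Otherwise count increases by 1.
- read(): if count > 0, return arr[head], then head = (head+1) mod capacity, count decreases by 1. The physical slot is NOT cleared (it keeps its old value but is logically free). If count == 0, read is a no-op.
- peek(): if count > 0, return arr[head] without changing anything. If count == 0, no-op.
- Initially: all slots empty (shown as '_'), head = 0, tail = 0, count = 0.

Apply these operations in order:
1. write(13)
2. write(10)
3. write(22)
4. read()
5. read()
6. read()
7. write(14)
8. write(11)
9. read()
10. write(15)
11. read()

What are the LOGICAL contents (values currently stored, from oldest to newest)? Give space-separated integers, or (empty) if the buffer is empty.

After op 1 (write(13)): arr=[13 _ _ _] head=0 tail=1 count=1
After op 2 (write(10)): arr=[13 10 _ _] head=0 tail=2 count=2
After op 3 (write(22)): arr=[13 10 22 _] head=0 tail=3 count=3
After op 4 (read()): arr=[13 10 22 _] head=1 tail=3 count=2
After op 5 (read()): arr=[13 10 22 _] head=2 tail=3 count=1
After op 6 (read()): arr=[13 10 22 _] head=3 tail=3 count=0
After op 7 (write(14)): arr=[13 10 22 14] head=3 tail=0 count=1
After op 8 (write(11)): arr=[11 10 22 14] head=3 tail=1 count=2
After op 9 (read()): arr=[11 10 22 14] head=0 tail=1 count=1
After op 10 (write(15)): arr=[11 15 22 14] head=0 tail=2 count=2
After op 11 (read()): arr=[11 15 22 14] head=1 tail=2 count=1

Answer: 15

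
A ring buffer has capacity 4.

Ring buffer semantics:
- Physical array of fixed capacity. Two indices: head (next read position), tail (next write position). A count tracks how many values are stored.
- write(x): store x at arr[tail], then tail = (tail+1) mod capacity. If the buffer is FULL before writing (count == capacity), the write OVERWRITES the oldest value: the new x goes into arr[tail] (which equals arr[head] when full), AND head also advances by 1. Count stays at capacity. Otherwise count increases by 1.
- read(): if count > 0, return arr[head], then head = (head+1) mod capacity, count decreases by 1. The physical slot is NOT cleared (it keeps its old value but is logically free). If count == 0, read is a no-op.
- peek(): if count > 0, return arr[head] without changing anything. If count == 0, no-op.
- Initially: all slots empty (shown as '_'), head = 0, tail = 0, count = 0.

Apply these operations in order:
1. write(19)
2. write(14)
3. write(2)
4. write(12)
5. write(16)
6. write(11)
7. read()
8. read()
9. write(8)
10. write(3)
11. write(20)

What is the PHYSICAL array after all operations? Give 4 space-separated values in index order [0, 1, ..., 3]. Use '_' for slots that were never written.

After op 1 (write(19)): arr=[19 _ _ _] head=0 tail=1 count=1
After op 2 (write(14)): arr=[19 14 _ _] head=0 tail=2 count=2
After op 3 (write(2)): arr=[19 14 2 _] head=0 tail=3 count=3
After op 4 (write(12)): arr=[19 14 2 12] head=0 tail=0 count=4
After op 5 (write(16)): arr=[16 14 2 12] head=1 tail=1 count=4
After op 6 (write(11)): arr=[16 11 2 12] head=2 tail=2 count=4
After op 7 (read()): arr=[16 11 2 12] head=3 tail=2 count=3
After op 8 (read()): arr=[16 11 2 12] head=0 tail=2 count=2
After op 9 (write(8)): arr=[16 11 8 12] head=0 tail=3 count=3
After op 10 (write(3)): arr=[16 11 8 3] head=0 tail=0 count=4
After op 11 (write(20)): arr=[20 11 8 3] head=1 tail=1 count=4

Answer: 20 11 8 3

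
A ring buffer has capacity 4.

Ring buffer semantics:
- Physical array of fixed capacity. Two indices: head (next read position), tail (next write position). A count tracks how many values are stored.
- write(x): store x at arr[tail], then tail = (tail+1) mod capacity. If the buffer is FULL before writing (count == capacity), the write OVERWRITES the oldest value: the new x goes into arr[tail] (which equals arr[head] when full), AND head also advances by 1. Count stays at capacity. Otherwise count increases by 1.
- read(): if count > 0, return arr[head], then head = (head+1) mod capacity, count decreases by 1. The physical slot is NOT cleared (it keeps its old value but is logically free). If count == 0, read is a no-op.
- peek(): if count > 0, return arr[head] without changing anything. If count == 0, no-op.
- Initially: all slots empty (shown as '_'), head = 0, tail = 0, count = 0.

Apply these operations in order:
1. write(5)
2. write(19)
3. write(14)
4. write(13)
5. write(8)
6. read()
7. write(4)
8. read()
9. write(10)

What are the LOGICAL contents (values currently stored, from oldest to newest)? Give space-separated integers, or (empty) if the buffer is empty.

After op 1 (write(5)): arr=[5 _ _ _] head=0 tail=1 count=1
After op 2 (write(19)): arr=[5 19 _ _] head=0 tail=2 count=2
After op 3 (write(14)): arr=[5 19 14 _] head=0 tail=3 count=3
After op 4 (write(13)): arr=[5 19 14 13] head=0 tail=0 count=4
After op 5 (write(8)): arr=[8 19 14 13] head=1 tail=1 count=4
After op 6 (read()): arr=[8 19 14 13] head=2 tail=1 count=3
After op 7 (write(4)): arr=[8 4 14 13] head=2 tail=2 count=4
After op 8 (read()): arr=[8 4 14 13] head=3 tail=2 count=3
After op 9 (write(10)): arr=[8 4 10 13] head=3 tail=3 count=4

Answer: 13 8 4 10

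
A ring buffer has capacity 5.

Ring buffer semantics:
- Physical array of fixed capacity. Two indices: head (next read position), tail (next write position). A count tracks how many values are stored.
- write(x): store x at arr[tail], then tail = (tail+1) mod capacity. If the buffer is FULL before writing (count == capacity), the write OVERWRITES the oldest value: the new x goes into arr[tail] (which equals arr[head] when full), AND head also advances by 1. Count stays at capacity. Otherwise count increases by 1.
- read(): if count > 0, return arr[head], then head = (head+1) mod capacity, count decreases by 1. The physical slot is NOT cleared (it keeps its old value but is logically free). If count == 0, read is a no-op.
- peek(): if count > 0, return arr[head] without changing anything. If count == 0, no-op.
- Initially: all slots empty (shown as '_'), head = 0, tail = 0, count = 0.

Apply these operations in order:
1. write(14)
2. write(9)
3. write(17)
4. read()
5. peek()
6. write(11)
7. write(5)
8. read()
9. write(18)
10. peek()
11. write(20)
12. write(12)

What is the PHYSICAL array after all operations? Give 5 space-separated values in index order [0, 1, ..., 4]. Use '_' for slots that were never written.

Answer: 18 20 12 11 5

Derivation:
After op 1 (write(14)): arr=[14 _ _ _ _] head=0 tail=1 count=1
After op 2 (write(9)): arr=[14 9 _ _ _] head=0 tail=2 count=2
After op 3 (write(17)): arr=[14 9 17 _ _] head=0 tail=3 count=3
After op 4 (read()): arr=[14 9 17 _ _] head=1 tail=3 count=2
After op 5 (peek()): arr=[14 9 17 _ _] head=1 tail=3 count=2
After op 6 (write(11)): arr=[14 9 17 11 _] head=1 tail=4 count=3
After op 7 (write(5)): arr=[14 9 17 11 5] head=1 tail=0 count=4
After op 8 (read()): arr=[14 9 17 11 5] head=2 tail=0 count=3
After op 9 (write(18)): arr=[18 9 17 11 5] head=2 tail=1 count=4
After op 10 (peek()): arr=[18 9 17 11 5] head=2 tail=1 count=4
After op 11 (write(20)): arr=[18 20 17 11 5] head=2 tail=2 count=5
After op 12 (write(12)): arr=[18 20 12 11 5] head=3 tail=3 count=5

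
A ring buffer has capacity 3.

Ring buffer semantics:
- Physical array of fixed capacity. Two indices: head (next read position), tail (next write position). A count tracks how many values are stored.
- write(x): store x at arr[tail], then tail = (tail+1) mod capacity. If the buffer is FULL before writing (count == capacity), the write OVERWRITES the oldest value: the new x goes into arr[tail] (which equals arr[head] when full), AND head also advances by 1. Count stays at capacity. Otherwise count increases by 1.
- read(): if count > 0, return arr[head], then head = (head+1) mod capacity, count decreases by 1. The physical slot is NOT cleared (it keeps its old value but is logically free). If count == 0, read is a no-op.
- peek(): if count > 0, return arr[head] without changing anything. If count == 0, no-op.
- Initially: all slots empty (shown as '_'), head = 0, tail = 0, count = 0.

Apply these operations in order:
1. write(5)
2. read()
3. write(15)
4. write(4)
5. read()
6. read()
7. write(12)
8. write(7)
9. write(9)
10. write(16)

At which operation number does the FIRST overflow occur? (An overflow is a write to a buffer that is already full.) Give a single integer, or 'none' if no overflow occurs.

Answer: 10

Derivation:
After op 1 (write(5)): arr=[5 _ _] head=0 tail=1 count=1
After op 2 (read()): arr=[5 _ _] head=1 tail=1 count=0
After op 3 (write(15)): arr=[5 15 _] head=1 tail=2 count=1
After op 4 (write(4)): arr=[5 15 4] head=1 tail=0 count=2
After op 5 (read()): arr=[5 15 4] head=2 tail=0 count=1
After op 6 (read()): arr=[5 15 4] head=0 tail=0 count=0
After op 7 (write(12)): arr=[12 15 4] head=0 tail=1 count=1
After op 8 (write(7)): arr=[12 7 4] head=0 tail=2 count=2
After op 9 (write(9)): arr=[12 7 9] head=0 tail=0 count=3
After op 10 (write(16)): arr=[16 7 9] head=1 tail=1 count=3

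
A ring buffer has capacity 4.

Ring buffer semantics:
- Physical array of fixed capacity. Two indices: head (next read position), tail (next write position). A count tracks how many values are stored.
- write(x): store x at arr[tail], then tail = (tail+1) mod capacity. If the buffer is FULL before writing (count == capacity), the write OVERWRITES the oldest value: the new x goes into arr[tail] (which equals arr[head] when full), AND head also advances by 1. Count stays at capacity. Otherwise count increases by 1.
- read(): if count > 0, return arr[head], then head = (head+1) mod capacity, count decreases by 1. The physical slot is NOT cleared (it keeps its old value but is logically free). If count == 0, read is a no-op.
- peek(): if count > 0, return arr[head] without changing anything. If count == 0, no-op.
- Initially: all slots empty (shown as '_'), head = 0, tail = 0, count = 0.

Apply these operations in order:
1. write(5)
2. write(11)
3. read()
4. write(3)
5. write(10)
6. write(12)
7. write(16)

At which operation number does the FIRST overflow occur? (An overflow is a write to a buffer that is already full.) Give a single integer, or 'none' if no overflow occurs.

After op 1 (write(5)): arr=[5 _ _ _] head=0 tail=1 count=1
After op 2 (write(11)): arr=[5 11 _ _] head=0 tail=2 count=2
After op 3 (read()): arr=[5 11 _ _] head=1 tail=2 count=1
After op 4 (write(3)): arr=[5 11 3 _] head=1 tail=3 count=2
After op 5 (write(10)): arr=[5 11 3 10] head=1 tail=0 count=3
After op 6 (write(12)): arr=[12 11 3 10] head=1 tail=1 count=4
After op 7 (write(16)): arr=[12 16 3 10] head=2 tail=2 count=4

Answer: 7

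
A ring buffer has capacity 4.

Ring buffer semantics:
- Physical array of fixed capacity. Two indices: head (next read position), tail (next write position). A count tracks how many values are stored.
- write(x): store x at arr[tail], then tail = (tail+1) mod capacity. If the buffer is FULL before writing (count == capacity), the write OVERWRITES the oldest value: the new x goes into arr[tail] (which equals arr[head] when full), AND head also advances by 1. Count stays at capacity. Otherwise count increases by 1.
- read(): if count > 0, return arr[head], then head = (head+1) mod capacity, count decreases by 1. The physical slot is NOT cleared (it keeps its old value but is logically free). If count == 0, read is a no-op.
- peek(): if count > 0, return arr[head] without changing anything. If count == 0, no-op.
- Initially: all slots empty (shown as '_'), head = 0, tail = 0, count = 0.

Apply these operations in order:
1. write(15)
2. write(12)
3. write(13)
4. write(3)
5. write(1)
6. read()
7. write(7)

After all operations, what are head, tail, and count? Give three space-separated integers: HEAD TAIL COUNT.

Answer: 2 2 4

Derivation:
After op 1 (write(15)): arr=[15 _ _ _] head=0 tail=1 count=1
After op 2 (write(12)): arr=[15 12 _ _] head=0 tail=2 count=2
After op 3 (write(13)): arr=[15 12 13 _] head=0 tail=3 count=3
After op 4 (write(3)): arr=[15 12 13 3] head=0 tail=0 count=4
After op 5 (write(1)): arr=[1 12 13 3] head=1 tail=1 count=4
After op 6 (read()): arr=[1 12 13 3] head=2 tail=1 count=3
After op 7 (write(7)): arr=[1 7 13 3] head=2 tail=2 count=4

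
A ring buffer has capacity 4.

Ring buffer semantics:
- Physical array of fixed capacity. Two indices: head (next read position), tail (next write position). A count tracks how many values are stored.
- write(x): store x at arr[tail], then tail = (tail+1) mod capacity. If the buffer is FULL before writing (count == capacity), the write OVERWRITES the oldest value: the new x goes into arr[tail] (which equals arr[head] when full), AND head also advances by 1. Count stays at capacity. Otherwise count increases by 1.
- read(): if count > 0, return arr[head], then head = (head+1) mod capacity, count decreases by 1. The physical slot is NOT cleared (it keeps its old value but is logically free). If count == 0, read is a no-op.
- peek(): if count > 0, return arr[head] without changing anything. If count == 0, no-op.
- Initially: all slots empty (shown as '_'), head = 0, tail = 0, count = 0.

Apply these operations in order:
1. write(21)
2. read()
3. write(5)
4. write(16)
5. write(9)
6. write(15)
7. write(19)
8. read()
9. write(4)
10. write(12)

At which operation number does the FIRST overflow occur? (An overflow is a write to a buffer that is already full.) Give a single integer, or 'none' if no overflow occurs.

Answer: 7

Derivation:
After op 1 (write(21)): arr=[21 _ _ _] head=0 tail=1 count=1
After op 2 (read()): arr=[21 _ _ _] head=1 tail=1 count=0
After op 3 (write(5)): arr=[21 5 _ _] head=1 tail=2 count=1
After op 4 (write(16)): arr=[21 5 16 _] head=1 tail=3 count=2
After op 5 (write(9)): arr=[21 5 16 9] head=1 tail=0 count=3
After op 6 (write(15)): arr=[15 5 16 9] head=1 tail=1 count=4
After op 7 (write(19)): arr=[15 19 16 9] head=2 tail=2 count=4
After op 8 (read()): arr=[15 19 16 9] head=3 tail=2 count=3
After op 9 (write(4)): arr=[15 19 4 9] head=3 tail=3 count=4
After op 10 (write(12)): arr=[15 19 4 12] head=0 tail=0 count=4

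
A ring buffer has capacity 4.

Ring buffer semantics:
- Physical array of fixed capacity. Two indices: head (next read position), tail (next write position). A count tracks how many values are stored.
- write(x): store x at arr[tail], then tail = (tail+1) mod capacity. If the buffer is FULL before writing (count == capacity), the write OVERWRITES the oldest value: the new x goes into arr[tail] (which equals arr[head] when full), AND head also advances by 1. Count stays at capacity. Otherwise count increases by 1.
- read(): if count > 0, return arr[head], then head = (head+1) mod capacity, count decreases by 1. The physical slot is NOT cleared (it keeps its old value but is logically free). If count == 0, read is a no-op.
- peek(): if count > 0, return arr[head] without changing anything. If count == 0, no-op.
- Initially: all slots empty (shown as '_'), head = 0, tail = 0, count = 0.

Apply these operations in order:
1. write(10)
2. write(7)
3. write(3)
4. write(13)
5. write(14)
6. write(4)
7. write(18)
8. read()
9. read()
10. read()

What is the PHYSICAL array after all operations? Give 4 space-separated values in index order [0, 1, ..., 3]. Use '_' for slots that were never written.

Answer: 14 4 18 13

Derivation:
After op 1 (write(10)): arr=[10 _ _ _] head=0 tail=1 count=1
After op 2 (write(7)): arr=[10 7 _ _] head=0 tail=2 count=2
After op 3 (write(3)): arr=[10 7 3 _] head=0 tail=3 count=3
After op 4 (write(13)): arr=[10 7 3 13] head=0 tail=0 count=4
After op 5 (write(14)): arr=[14 7 3 13] head=1 tail=1 count=4
After op 6 (write(4)): arr=[14 4 3 13] head=2 tail=2 count=4
After op 7 (write(18)): arr=[14 4 18 13] head=3 tail=3 count=4
After op 8 (read()): arr=[14 4 18 13] head=0 tail=3 count=3
After op 9 (read()): arr=[14 4 18 13] head=1 tail=3 count=2
After op 10 (read()): arr=[14 4 18 13] head=2 tail=3 count=1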